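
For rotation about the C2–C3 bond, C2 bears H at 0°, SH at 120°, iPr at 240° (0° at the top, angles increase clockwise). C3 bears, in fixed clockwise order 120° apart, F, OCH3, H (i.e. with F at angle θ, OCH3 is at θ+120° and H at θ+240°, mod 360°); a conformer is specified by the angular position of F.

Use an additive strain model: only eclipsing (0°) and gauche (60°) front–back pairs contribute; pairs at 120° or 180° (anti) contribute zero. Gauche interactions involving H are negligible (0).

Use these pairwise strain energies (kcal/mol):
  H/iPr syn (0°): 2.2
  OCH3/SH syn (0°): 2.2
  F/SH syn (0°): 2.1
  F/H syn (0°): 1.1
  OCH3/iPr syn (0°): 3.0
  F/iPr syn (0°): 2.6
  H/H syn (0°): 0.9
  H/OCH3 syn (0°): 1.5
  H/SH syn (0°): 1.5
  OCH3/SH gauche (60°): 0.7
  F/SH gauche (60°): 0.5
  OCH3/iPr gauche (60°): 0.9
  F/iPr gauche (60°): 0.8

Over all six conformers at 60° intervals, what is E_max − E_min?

4.5 kcal/mol

F at 0° is eclipsed. H at 0° is eclipsed with F at 0° (1.1); SH at 120° is eclipsed with OCH3 at 120° (2.2); iPr at 240° is eclipsed with H at 240° (2.2). Total 5.5 kcal/mol.
F at 60° is staggered. SH at 120° is gauche with F at 60° (0.5); SH at 120° is gauche with OCH3 at 180° (0.7); iPr at 240° is gauche with OCH3 at 180° (0.9). Total 2.1 kcal/mol.
F at 120° is eclipsed. H at 0° is eclipsed with H at 0° (0.9); SH at 120° is eclipsed with F at 120° (2.1); iPr at 240° is eclipsed with OCH3 at 240° (3.0). Total 6.0 kcal/mol.
F at 180° is staggered. SH at 120° is gauche with F at 180° (0.5); iPr at 240° is gauche with F at 180° (0.8); iPr at 240° is gauche with OCH3 at 300° (0.9). Total 2.2 kcal/mol.
F at 240° is eclipsed. H at 0° is eclipsed with OCH3 at 0° (1.5); SH at 120° is eclipsed with H at 120° (1.5); iPr at 240° is eclipsed with F at 240° (2.6). Total 5.6 kcal/mol.
F at 300° is staggered. SH at 120° is gauche with OCH3 at 60° (0.7); iPr at 240° is gauche with F at 300° (0.8). Total 1.5 kcal/mol.
Max at 120° (6.0 kcal/mol), min at 300° (1.5 kcal/mol); barrier = 4.5 kcal/mol.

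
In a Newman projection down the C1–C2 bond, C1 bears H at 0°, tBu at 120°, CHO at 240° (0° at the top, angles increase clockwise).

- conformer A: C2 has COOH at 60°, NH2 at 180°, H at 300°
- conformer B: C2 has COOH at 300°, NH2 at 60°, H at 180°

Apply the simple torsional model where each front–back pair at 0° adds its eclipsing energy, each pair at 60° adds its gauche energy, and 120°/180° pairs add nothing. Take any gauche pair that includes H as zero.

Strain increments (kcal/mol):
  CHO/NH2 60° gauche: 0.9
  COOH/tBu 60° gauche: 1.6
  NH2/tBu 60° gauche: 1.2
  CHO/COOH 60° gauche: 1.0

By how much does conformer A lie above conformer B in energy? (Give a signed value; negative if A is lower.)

+1.5 kcal/mol

A (staggered): tBu(120°)/COOH(60°) gauche 1.6; tBu(120°)/NH2(180°) gauche 1.2; CHO(240°)/NH2(180°) gauche 0.9 → 3.7 kcal/mol.
B (staggered): tBu(120°)/NH2(60°) gauche 1.2; CHO(240°)/COOH(300°) gauche 1.0 → 2.2 kcal/mol.
E(A) − E(B) = 3.7 − 2.2 = +1.5 kcal/mol.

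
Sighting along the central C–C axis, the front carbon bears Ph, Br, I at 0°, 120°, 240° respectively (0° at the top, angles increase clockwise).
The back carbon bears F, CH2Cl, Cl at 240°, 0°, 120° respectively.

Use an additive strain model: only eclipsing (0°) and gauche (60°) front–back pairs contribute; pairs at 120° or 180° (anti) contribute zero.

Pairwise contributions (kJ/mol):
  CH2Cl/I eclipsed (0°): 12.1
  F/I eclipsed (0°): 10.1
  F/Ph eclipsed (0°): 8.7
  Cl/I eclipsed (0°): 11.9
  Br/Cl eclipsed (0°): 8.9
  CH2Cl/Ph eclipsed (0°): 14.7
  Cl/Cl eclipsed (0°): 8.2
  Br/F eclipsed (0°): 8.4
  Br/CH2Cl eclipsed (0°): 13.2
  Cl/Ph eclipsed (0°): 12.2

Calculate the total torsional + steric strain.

33.7 kJ/mol

This conformer is eclipsed. Ph at 0° is eclipsed with CH2Cl at 0° (14.7); Br at 120° is eclipsed with Cl at 120° (8.9); I at 240° is eclipsed with F at 240° (10.1). Total 33.7 kJ/mol.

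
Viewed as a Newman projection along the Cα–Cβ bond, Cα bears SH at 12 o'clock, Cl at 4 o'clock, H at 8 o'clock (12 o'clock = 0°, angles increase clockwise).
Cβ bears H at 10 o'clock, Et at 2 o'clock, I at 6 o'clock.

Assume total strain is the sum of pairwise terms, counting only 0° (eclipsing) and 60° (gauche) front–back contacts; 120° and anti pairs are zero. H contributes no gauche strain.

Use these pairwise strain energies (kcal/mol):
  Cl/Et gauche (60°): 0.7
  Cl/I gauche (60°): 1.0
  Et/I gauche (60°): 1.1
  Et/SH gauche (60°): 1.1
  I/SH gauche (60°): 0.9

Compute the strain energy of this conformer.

This conformer (staggered): SH–Et gauche, Cl–Et gauche, Cl–I gauche; 1.1 + 0.7 + 1.0 = 2.8 kcal/mol.

2.8 kcal/mol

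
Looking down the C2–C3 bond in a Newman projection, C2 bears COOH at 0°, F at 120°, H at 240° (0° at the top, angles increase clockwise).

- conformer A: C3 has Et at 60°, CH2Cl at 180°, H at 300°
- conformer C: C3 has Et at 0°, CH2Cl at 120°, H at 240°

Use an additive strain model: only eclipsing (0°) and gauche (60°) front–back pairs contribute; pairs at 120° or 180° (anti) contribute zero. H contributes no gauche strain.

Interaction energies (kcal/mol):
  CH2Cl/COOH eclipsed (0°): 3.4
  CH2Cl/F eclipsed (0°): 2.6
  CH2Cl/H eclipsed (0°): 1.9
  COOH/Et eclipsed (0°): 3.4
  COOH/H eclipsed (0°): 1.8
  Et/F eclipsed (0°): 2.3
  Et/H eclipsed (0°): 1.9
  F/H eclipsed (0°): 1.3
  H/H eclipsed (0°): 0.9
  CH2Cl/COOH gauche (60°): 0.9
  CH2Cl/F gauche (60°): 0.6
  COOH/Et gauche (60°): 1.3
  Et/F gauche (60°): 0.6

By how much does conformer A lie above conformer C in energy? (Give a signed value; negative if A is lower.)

A (staggered): COOH–Et gauche, F–Et gauche, F–CH2Cl gauche; 1.3 + 0.6 + 0.6 = 2.5 kcal/mol.
C (eclipsed): COOH–Et eclipsed, F–CH2Cl eclipsed, H–H eclipsed; 3.4 + 2.6 + 0.9 = 6.9 kcal/mol.
E(A) − E(C) = 2.5 − 6.9 = -4.4 kcal/mol.

-4.4 kcal/mol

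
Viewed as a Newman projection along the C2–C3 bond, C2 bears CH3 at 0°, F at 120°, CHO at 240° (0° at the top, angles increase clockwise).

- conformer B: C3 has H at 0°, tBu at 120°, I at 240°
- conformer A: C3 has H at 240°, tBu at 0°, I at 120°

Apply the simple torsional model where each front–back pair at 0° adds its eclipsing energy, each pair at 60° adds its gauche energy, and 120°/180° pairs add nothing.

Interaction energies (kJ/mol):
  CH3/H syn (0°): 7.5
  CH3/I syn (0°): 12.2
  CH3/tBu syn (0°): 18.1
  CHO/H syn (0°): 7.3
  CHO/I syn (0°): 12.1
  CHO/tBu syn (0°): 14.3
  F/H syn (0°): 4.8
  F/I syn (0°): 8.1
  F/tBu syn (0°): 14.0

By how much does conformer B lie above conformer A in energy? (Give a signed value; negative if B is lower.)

+0.1 kJ/mol

B (eclipsed): CH3(0°)/H(0°) eclipsed 7.5; F(120°)/tBu(120°) eclipsed 14.0; CHO(240°)/I(240°) eclipsed 12.1 → 33.6 kJ/mol.
A (eclipsed): CH3(0°)/tBu(0°) eclipsed 18.1; F(120°)/I(120°) eclipsed 8.1; CHO(240°)/H(240°) eclipsed 7.3 → 33.5 kJ/mol.
E(B) − E(A) = 33.6 − 33.5 = +0.1 kJ/mol.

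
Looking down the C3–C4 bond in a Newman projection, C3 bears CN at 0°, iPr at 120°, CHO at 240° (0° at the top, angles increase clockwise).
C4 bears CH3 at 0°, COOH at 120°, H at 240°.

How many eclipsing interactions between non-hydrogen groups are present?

2

Non-H eclipsing pairs: CN(0°)/CH3(0°); iPr(120°)/COOH(120°) — 2 interactions.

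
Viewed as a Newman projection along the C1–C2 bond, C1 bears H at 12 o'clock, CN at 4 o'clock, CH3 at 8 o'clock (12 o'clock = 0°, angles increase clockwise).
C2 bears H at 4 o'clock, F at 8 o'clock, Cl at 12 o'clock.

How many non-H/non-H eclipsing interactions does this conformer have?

1

Non-H eclipsing pairs: CH3(240°)/F(240°) — 1 interaction.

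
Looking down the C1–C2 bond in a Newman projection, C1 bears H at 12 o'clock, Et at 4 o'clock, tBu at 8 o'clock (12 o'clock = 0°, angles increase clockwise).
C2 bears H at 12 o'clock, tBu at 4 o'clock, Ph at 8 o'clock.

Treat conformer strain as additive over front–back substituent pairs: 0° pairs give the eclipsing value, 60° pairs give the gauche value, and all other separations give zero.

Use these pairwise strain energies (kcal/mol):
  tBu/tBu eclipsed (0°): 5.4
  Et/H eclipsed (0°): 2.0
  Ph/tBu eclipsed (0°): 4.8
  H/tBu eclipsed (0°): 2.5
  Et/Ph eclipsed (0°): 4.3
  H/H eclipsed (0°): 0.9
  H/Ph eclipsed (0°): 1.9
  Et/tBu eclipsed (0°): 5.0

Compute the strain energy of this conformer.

This conformer (eclipsed): H(0°)/H(0°) eclipsed 0.9; Et(120°)/tBu(120°) eclipsed 5.0; tBu(240°)/Ph(240°) eclipsed 4.8 → 10.7 kcal/mol.

10.7 kcal/mol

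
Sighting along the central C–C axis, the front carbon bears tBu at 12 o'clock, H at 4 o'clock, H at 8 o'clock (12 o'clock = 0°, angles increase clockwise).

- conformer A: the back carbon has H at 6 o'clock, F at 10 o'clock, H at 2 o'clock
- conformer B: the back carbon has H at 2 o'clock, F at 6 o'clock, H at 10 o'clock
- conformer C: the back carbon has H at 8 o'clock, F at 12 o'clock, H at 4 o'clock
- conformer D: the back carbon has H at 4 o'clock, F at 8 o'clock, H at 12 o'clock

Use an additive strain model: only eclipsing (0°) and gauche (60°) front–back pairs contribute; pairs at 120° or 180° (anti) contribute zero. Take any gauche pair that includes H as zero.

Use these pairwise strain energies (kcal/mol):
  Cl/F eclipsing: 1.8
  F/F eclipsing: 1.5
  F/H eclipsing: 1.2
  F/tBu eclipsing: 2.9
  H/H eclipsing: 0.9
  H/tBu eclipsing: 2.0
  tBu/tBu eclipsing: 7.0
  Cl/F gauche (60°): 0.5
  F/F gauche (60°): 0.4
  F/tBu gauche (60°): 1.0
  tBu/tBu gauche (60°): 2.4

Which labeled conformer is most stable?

A (staggered): tBu(0°)/F(300°) gauche 1.0 → 1.0 kcal/mol.
B (staggered): no non-H gauche contacts → 0.0 kcal/mol.
C (eclipsed): tBu(0°)/F(0°) eclipsed 2.9; H(120°)/H(120°) eclipsed 0.9; H(240°)/H(240°) eclipsed 0.9 → 4.7 kcal/mol.
D (eclipsed): tBu(0°)/H(0°) eclipsed 2.0; H(120°)/H(120°) eclipsed 0.9; H(240°)/F(240°) eclipsed 1.2 → 4.1 kcal/mol.
B has the lowest total (0.0 kcal/mol).

B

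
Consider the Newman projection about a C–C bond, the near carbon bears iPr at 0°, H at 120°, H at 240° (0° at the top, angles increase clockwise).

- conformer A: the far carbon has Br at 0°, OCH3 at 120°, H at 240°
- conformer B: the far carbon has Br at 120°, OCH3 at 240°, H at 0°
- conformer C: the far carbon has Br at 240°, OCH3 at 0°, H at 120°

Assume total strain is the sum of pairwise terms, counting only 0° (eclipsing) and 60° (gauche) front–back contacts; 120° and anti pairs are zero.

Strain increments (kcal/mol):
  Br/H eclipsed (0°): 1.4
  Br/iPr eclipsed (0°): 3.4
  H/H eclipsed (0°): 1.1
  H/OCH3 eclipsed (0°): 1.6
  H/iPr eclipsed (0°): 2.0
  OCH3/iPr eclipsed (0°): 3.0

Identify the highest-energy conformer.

A is eclipsed. iPr at 0° is eclipsed with Br at 0° (3.4); H at 120° is eclipsed with OCH3 at 120° (1.6); H at 240° is eclipsed with H at 240° (1.1). Total 6.1 kcal/mol.
B is eclipsed. iPr at 0° is eclipsed with H at 0° (2.0); H at 120° is eclipsed with Br at 120° (1.4); H at 240° is eclipsed with OCH3 at 240° (1.6). Total 5.0 kcal/mol.
C is eclipsed. iPr at 0° is eclipsed with OCH3 at 0° (3.0); H at 120° is eclipsed with H at 120° (1.1); H at 240° is eclipsed with Br at 240° (1.4). Total 5.5 kcal/mol.
A has the highest total (6.1 kcal/mol).

A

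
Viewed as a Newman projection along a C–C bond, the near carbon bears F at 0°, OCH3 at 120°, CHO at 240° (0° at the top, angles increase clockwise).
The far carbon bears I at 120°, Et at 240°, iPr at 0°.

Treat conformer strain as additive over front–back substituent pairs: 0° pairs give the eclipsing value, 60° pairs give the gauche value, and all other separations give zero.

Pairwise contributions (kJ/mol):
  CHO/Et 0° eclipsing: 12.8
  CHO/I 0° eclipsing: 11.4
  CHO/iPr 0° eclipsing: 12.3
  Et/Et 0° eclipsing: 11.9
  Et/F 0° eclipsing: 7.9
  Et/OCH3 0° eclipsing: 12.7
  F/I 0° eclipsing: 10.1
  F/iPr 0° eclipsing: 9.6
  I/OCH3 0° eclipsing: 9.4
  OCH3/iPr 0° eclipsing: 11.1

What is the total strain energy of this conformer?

This conformer (eclipsed): F(0°)/iPr(0°) eclipsed 9.6; OCH3(120°)/I(120°) eclipsed 9.4; CHO(240°)/Et(240°) eclipsed 12.8 → 31.8 kJ/mol.

31.8 kJ/mol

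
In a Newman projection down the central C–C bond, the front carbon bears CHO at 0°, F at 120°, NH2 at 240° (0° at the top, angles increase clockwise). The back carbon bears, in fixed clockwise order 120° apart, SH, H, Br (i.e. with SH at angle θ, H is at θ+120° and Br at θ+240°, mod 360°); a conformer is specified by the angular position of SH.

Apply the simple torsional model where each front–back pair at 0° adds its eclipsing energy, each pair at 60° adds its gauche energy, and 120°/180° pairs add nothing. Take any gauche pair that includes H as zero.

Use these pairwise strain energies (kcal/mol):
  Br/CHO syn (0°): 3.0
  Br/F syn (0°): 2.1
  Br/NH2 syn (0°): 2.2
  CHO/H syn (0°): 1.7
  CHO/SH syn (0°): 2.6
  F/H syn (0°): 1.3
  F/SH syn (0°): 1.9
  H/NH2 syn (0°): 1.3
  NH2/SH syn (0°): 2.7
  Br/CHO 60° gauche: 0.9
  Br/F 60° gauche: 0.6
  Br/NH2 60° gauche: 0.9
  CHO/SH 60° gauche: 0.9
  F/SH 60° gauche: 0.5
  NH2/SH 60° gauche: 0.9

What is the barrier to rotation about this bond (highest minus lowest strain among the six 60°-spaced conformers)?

3.6 kcal/mol

SH at 0° (eclipsed): CHO–SH eclipsed, F–H eclipsed, NH2–Br eclipsed; 2.6 + 1.3 + 2.2 = 6.1 kcal/mol.
SH at 60° (staggered): CHO–SH gauche, CHO–Br gauche, F–SH gauche, NH2–Br gauche; 0.9 + 0.9 + 0.5 + 0.9 = 3.2 kcal/mol.
SH at 120° (eclipsed): CHO–Br eclipsed, F–SH eclipsed, NH2–H eclipsed; 3.0 + 1.9 + 1.3 = 6.2 kcal/mol.
SH at 180° (staggered): CHO–Br gauche, F–SH gauche, F–Br gauche, NH2–SH gauche; 0.9 + 0.5 + 0.6 + 0.9 = 2.9 kcal/mol.
SH at 240° (eclipsed): CHO–H eclipsed, F–Br eclipsed, NH2–SH eclipsed; 1.7 + 2.1 + 2.7 = 6.5 kcal/mol.
SH at 300° (staggered): CHO–SH gauche, F–Br gauche, NH2–SH gauche, NH2–Br gauche; 0.9 + 0.6 + 0.9 + 0.9 = 3.3 kcal/mol.
Max at 240° (6.5 kcal/mol), min at 180° (2.9 kcal/mol); barrier = 3.6 kcal/mol.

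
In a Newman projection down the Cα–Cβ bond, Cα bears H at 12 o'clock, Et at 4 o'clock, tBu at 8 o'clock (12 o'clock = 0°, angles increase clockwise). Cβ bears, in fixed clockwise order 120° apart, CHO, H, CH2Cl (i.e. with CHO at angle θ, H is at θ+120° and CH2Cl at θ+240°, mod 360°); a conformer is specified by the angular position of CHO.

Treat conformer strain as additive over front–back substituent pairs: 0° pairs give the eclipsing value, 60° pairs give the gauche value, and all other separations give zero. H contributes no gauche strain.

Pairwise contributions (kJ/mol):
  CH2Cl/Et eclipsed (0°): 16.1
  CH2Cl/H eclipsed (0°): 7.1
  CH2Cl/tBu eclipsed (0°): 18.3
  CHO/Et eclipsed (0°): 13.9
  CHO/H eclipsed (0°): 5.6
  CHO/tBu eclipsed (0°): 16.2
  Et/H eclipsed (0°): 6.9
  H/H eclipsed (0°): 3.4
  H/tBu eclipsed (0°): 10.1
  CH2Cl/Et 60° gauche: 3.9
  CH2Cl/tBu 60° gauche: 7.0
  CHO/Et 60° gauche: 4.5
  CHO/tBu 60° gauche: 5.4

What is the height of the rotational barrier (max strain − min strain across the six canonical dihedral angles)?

CHO at 0° (eclipsed): H–CHO eclipsed, Et–H eclipsed, tBu–CH2Cl eclipsed; 5.6 + 6.9 + 18.3 = 30.8 kJ/mol.
CHO at 60° (staggered): Et–CHO gauche, tBu–CH2Cl gauche; 4.5 + 7.0 = 11.5 kJ/mol.
CHO at 120° (eclipsed): H–CH2Cl eclipsed, Et–CHO eclipsed, tBu–H eclipsed; 7.1 + 13.9 + 10.1 = 31.1 kJ/mol.
CHO at 180° (staggered): Et–CHO gauche, Et–CH2Cl gauche, tBu–CHO gauche; 4.5 + 3.9 + 5.4 = 13.8 kJ/mol.
CHO at 240° (eclipsed): H–H eclipsed, Et–CH2Cl eclipsed, tBu–CHO eclipsed; 3.4 + 16.1 + 16.2 = 35.7 kJ/mol.
CHO at 300° (staggered): Et–CH2Cl gauche, tBu–CHO gauche, tBu–CH2Cl gauche; 3.9 + 5.4 + 7.0 = 16.3 kJ/mol.
Max at 240° (35.7 kJ/mol), min at 60° (11.5 kJ/mol); barrier = 24.2 kJ/mol.

24.2 kJ/mol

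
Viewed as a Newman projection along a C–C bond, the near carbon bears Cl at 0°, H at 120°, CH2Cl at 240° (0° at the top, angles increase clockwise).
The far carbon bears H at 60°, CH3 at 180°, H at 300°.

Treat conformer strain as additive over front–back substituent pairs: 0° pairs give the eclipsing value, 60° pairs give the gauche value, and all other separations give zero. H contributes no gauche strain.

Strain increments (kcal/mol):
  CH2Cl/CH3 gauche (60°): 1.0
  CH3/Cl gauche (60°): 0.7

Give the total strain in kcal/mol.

This conformer (staggered): CH2Cl–CH3 gauche; 1.0 = 1.0 kcal/mol.

1.0 kcal/mol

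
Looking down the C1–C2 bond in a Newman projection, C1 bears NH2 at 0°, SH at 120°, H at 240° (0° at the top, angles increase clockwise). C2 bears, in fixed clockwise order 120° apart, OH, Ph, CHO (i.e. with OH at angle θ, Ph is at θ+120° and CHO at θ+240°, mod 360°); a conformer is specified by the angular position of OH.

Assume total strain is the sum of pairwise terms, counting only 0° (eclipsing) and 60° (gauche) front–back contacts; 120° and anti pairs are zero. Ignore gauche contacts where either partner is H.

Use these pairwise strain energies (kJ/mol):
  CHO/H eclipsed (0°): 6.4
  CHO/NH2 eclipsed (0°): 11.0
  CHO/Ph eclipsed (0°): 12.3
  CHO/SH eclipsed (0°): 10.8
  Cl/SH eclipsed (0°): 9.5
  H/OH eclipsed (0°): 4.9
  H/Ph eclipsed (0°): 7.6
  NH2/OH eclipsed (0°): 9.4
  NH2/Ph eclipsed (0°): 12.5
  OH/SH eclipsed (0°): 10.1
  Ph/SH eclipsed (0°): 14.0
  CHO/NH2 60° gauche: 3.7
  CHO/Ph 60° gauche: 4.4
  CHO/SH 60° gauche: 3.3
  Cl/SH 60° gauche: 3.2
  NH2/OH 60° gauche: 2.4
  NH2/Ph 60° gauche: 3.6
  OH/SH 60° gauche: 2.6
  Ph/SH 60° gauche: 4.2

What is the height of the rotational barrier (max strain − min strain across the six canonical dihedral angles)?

OH at 0° (eclipsed): NH2(0°)/OH(0°) eclipsed 9.4; SH(120°)/Ph(120°) eclipsed 14.0; H(240°)/CHO(240°) eclipsed 6.4 → 29.8 kJ/mol.
OH at 60° (staggered): NH2(0°)/OH(60°) gauche 2.4; NH2(0°)/CHO(300°) gauche 3.7; SH(120°)/OH(60°) gauche 2.6; SH(120°)/Ph(180°) gauche 4.2 → 12.9 kJ/mol.
OH at 120° (eclipsed): NH2(0°)/CHO(0°) eclipsed 11.0; SH(120°)/OH(120°) eclipsed 10.1; H(240°)/Ph(240°) eclipsed 7.6 → 28.7 kJ/mol.
OH at 180° (staggered): NH2(0°)/Ph(300°) gauche 3.6; NH2(0°)/CHO(60°) gauche 3.7; SH(120°)/OH(180°) gauche 2.6; SH(120°)/CHO(60°) gauche 3.3 → 13.2 kJ/mol.
OH at 240° (eclipsed): NH2(0°)/Ph(0°) eclipsed 12.5; SH(120°)/CHO(120°) eclipsed 10.8; H(240°)/OH(240°) eclipsed 4.9 → 28.2 kJ/mol.
OH at 300° (staggered): NH2(0°)/OH(300°) gauche 2.4; NH2(0°)/Ph(60°) gauche 3.6; SH(120°)/Ph(60°) gauche 4.2; SH(120°)/CHO(180°) gauche 3.3 → 13.5 kJ/mol.
Max at 0° (29.8 kJ/mol), min at 60° (12.9 kJ/mol); barrier = 16.9 kJ/mol.

16.9 kJ/mol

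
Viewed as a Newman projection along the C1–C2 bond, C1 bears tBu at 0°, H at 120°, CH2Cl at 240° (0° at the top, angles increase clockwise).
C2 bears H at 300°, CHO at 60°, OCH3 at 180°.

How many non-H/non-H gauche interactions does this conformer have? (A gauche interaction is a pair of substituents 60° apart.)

2

Non-H gauche pairs: tBu(0°)/CHO(60°); CH2Cl(240°)/OCH3(180°) — 2 interactions.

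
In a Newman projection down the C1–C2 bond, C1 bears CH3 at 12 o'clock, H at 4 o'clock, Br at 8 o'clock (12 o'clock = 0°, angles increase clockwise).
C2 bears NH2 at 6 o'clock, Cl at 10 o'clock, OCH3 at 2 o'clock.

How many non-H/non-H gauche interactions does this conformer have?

4

Non-H gauche pairs: CH3(0°)/Cl(300°); CH3(0°)/OCH3(60°); Br(240°)/NH2(180°); Br(240°)/Cl(300°) — 4 interactions.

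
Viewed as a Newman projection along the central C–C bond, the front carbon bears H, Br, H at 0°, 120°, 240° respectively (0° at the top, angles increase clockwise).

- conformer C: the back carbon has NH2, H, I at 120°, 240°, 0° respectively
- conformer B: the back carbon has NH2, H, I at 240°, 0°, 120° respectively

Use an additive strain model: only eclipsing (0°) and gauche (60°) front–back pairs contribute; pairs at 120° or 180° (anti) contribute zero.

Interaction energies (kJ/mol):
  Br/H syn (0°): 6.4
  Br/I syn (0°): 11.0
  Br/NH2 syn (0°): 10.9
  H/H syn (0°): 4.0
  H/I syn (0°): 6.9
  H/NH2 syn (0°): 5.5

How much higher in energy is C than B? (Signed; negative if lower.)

C (eclipsed): H(0°)/I(0°) eclipsed 6.9; Br(120°)/NH2(120°) eclipsed 10.9; H(240°)/H(240°) eclipsed 4.0 → 21.8 kJ/mol.
B (eclipsed): H(0°)/H(0°) eclipsed 4.0; Br(120°)/I(120°) eclipsed 11.0; H(240°)/NH2(240°) eclipsed 5.5 → 20.5 kJ/mol.
E(C) − E(B) = 21.8 − 20.5 = +1.3 kJ/mol.

+1.3 kJ/mol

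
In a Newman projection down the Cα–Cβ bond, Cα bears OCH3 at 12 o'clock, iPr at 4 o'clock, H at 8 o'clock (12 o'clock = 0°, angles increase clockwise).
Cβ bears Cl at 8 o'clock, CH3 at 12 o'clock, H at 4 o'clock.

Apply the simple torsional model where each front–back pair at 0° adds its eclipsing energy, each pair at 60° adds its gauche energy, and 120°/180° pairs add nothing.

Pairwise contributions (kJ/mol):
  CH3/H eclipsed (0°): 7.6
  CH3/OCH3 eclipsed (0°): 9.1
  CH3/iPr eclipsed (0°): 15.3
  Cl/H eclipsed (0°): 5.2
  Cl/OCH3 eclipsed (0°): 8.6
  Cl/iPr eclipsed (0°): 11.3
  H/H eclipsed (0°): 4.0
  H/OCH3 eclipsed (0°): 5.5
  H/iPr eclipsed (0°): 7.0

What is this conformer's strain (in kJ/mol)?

21.3 kJ/mol

This conformer (eclipsed): OCH3(0°)/CH3(0°) eclipsed 9.1; iPr(120°)/H(120°) eclipsed 7.0; H(240°)/Cl(240°) eclipsed 5.2 → 21.3 kJ/mol.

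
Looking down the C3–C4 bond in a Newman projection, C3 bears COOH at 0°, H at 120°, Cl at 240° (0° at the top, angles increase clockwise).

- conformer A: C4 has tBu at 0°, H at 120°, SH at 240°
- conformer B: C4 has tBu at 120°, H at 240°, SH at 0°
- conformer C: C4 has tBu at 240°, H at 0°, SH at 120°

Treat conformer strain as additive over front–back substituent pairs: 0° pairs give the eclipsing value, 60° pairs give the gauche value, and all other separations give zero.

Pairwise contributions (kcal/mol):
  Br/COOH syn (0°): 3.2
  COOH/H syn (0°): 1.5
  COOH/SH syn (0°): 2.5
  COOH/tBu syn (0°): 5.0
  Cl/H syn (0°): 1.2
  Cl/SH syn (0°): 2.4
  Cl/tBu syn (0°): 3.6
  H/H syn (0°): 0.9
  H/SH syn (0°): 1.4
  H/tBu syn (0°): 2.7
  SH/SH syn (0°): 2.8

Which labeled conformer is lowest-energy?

B

A (eclipsed): COOH(0°)/tBu(0°) eclipsed 5.0; H(120°)/H(120°) eclipsed 0.9; Cl(240°)/SH(240°) eclipsed 2.4 → 8.3 kcal/mol.
B (eclipsed): COOH(0°)/SH(0°) eclipsed 2.5; H(120°)/tBu(120°) eclipsed 2.7; Cl(240°)/H(240°) eclipsed 1.2 → 6.4 kcal/mol.
C (eclipsed): COOH(0°)/H(0°) eclipsed 1.5; H(120°)/SH(120°) eclipsed 1.4; Cl(240°)/tBu(240°) eclipsed 3.6 → 6.5 kcal/mol.
B has the lowest total (6.4 kcal/mol).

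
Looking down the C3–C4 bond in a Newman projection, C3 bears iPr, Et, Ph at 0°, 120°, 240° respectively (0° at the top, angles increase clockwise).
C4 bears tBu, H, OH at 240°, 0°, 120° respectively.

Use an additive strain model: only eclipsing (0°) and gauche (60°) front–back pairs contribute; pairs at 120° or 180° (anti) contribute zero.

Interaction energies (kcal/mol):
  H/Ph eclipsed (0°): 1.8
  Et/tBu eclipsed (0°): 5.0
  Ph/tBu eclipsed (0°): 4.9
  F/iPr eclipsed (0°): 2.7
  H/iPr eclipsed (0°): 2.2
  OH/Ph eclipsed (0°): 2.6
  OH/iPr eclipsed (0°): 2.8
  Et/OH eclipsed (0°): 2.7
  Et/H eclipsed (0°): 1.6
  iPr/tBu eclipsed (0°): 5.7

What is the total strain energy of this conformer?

9.8 kcal/mol

This conformer (eclipsed): iPr–H eclipsed, Et–OH eclipsed, Ph–tBu eclipsed; 2.2 + 2.7 + 4.9 = 9.8 kcal/mol.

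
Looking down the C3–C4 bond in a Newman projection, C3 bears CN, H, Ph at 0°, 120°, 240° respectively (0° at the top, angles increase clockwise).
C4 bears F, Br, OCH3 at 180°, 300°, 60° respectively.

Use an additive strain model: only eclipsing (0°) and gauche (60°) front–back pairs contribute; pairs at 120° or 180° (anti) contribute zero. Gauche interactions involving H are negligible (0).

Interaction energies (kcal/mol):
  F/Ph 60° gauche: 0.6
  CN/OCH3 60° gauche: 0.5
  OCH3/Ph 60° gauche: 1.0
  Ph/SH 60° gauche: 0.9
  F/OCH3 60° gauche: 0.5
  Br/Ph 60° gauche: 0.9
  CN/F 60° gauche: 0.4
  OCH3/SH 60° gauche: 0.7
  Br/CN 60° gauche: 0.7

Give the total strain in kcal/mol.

2.7 kcal/mol

This conformer (staggered): CN–Br gauche, CN–OCH3 gauche, Ph–F gauche, Ph–Br gauche; 0.7 + 0.5 + 0.6 + 0.9 = 2.7 kcal/mol.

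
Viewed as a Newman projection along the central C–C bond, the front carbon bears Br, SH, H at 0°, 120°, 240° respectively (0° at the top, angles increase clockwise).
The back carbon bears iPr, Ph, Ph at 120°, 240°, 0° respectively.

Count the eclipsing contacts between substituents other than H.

Non-H eclipsing pairs: Br(0°)/Ph(0°); SH(120°)/iPr(120°) — 2 interactions.

2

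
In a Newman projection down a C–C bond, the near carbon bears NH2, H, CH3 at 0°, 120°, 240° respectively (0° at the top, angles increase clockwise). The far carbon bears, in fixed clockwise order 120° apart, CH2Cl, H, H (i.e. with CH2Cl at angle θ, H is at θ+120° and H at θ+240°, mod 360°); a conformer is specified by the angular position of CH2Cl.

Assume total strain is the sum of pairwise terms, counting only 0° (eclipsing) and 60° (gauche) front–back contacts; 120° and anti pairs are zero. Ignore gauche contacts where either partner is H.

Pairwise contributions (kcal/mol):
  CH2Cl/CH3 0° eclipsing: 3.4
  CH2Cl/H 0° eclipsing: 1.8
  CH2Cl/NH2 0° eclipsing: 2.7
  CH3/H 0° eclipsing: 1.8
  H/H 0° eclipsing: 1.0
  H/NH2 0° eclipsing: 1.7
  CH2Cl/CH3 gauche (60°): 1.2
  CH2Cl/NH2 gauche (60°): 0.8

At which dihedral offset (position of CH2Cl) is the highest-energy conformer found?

240°

CH2Cl at 0° (eclipsed): NH2–CH2Cl eclipsed, H–H eclipsed, CH3–H eclipsed; 2.7 + 1.0 + 1.8 = 5.5 kcal/mol.
CH2Cl at 60° (staggered): NH2–CH2Cl gauche; 0.8 = 0.8 kcal/mol.
CH2Cl at 120° (eclipsed): NH2–H eclipsed, H–CH2Cl eclipsed, CH3–H eclipsed; 1.7 + 1.8 + 1.8 = 5.3 kcal/mol.
CH2Cl at 180° (staggered): CH3–CH2Cl gauche; 1.2 = 1.2 kcal/mol.
CH2Cl at 240° (eclipsed): NH2–H eclipsed, H–H eclipsed, CH3–CH2Cl eclipsed; 1.7 + 1.0 + 3.4 = 6.1 kcal/mol.
CH2Cl at 300° (staggered): NH2–CH2Cl gauche, CH3–CH2Cl gauche; 0.8 + 1.2 = 2.0 kcal/mol.
The maximum (6.1 kcal/mol) occurs with CH2Cl at 240°.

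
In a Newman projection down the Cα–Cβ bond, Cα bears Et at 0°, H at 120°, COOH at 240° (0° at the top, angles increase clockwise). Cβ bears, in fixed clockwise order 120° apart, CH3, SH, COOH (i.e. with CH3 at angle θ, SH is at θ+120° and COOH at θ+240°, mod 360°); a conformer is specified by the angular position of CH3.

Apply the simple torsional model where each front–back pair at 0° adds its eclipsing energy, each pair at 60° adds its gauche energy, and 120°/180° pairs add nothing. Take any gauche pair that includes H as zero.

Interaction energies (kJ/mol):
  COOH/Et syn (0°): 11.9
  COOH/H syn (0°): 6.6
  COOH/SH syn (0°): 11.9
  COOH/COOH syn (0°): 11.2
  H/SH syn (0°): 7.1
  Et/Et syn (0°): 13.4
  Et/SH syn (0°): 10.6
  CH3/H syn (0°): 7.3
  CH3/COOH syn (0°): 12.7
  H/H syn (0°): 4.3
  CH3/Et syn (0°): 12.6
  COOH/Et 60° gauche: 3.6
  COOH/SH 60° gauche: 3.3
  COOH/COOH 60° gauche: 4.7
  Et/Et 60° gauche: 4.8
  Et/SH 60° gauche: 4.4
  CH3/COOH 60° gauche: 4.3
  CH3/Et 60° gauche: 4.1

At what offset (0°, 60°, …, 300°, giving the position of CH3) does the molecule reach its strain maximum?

CH3 at 0° (eclipsed): Et(0°)/CH3(0°) eclipsed 12.6; H(120°)/SH(120°) eclipsed 7.1; COOH(240°)/COOH(240°) eclipsed 11.2 → 30.9 kJ/mol.
CH3 at 60° (staggered): Et(0°)/CH3(60°) gauche 4.1; Et(0°)/COOH(300°) gauche 3.6; COOH(240°)/SH(180°) gauche 3.3; COOH(240°)/COOH(300°) gauche 4.7 → 15.7 kJ/mol.
CH3 at 120° (eclipsed): Et(0°)/COOH(0°) eclipsed 11.9; H(120°)/CH3(120°) eclipsed 7.3; COOH(240°)/SH(240°) eclipsed 11.9 → 31.1 kJ/mol.
CH3 at 180° (staggered): Et(0°)/SH(300°) gauche 4.4; Et(0°)/COOH(60°) gauche 3.6; COOH(240°)/CH3(180°) gauche 4.3; COOH(240°)/SH(300°) gauche 3.3 → 15.6 kJ/mol.
CH3 at 240° (eclipsed): Et(0°)/SH(0°) eclipsed 10.6; H(120°)/COOH(120°) eclipsed 6.6; COOH(240°)/CH3(240°) eclipsed 12.7 → 29.9 kJ/mol.
CH3 at 300° (staggered): Et(0°)/CH3(300°) gauche 4.1; Et(0°)/SH(60°) gauche 4.4; COOH(240°)/CH3(300°) gauche 4.3; COOH(240°)/COOH(180°) gauche 4.7 → 17.5 kJ/mol.
The maximum (31.1 kJ/mol) occurs with CH3 at 120°.

120°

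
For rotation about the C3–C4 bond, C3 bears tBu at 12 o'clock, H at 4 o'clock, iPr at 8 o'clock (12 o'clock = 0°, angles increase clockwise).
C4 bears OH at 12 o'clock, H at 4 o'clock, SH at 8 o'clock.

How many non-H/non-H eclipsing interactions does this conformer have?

2

Non-H eclipsing pairs: tBu(0°)/OH(0°); iPr(240°)/SH(240°) — 2 interactions.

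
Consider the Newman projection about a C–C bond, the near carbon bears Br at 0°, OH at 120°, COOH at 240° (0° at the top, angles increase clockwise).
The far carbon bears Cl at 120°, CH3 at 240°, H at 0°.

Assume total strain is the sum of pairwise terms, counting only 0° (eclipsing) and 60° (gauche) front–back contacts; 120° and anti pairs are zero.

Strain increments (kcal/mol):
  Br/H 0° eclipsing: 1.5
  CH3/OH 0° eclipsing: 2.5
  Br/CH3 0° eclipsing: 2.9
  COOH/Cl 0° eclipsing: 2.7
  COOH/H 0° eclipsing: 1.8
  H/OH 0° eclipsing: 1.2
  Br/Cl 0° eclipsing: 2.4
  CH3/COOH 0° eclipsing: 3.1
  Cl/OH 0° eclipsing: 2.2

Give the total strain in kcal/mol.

6.8 kcal/mol

This conformer (eclipsed): Br–H eclipsed, OH–Cl eclipsed, COOH–CH3 eclipsed; 1.5 + 2.2 + 3.1 = 6.8 kcal/mol.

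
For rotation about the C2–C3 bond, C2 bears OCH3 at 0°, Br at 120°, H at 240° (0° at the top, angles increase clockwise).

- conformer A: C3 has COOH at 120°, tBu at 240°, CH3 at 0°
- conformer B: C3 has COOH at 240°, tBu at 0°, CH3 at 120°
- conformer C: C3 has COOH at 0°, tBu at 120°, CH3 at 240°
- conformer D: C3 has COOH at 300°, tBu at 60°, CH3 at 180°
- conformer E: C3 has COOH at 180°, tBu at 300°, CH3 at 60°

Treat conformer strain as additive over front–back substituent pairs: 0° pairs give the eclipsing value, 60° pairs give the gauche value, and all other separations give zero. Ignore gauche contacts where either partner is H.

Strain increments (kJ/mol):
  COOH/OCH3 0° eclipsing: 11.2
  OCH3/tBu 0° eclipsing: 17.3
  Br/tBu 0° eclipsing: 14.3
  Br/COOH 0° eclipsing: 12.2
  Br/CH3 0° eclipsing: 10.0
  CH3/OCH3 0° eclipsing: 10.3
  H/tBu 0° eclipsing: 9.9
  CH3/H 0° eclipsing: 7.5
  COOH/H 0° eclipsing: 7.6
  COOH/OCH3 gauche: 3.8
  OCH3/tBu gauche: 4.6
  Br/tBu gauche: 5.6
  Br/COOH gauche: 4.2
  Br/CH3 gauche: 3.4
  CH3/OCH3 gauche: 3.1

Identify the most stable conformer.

A (eclipsed): OCH3(0°)/CH3(0°) eclipsed 10.3; Br(120°)/COOH(120°) eclipsed 12.2; H(240°)/tBu(240°) eclipsed 9.9 → 32.4 kJ/mol.
B (eclipsed): OCH3(0°)/tBu(0°) eclipsed 17.3; Br(120°)/CH3(120°) eclipsed 10.0; H(240°)/COOH(240°) eclipsed 7.6 → 34.9 kJ/mol.
C (eclipsed): OCH3(0°)/COOH(0°) eclipsed 11.2; Br(120°)/tBu(120°) eclipsed 14.3; H(240°)/CH3(240°) eclipsed 7.5 → 33.0 kJ/mol.
D (staggered): OCH3(0°)/COOH(300°) gauche 3.8; OCH3(0°)/tBu(60°) gauche 4.6; Br(120°)/tBu(60°) gauche 5.6; Br(120°)/CH3(180°) gauche 3.4 → 17.4 kJ/mol.
E (staggered): OCH3(0°)/tBu(300°) gauche 4.6; OCH3(0°)/CH3(60°) gauche 3.1; Br(120°)/COOH(180°) gauche 4.2; Br(120°)/CH3(60°) gauche 3.4 → 15.3 kJ/mol.
E has the lowest total (15.3 kJ/mol).

E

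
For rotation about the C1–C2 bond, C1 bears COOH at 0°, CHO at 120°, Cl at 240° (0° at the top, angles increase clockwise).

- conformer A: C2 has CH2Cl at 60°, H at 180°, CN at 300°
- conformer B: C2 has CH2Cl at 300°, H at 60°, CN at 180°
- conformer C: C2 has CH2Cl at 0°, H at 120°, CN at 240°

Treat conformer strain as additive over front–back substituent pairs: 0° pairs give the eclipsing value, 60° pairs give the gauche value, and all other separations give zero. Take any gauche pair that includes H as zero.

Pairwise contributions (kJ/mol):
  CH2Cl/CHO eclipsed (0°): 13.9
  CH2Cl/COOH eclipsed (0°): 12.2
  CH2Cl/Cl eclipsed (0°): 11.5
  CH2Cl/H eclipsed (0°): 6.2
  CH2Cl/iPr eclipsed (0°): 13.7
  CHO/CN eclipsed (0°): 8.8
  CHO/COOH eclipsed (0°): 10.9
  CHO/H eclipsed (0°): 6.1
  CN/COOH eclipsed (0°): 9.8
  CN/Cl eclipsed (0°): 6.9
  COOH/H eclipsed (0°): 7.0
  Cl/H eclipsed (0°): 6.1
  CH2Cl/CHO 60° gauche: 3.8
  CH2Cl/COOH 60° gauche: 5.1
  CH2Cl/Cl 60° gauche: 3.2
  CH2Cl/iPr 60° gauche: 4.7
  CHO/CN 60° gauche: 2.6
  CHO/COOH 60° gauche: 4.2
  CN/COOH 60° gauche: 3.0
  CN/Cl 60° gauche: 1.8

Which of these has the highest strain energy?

A (staggered): COOH(0°)/CH2Cl(60°) gauche 5.1; COOH(0°)/CN(300°) gauche 3.0; CHO(120°)/CH2Cl(60°) gauche 3.8; Cl(240°)/CN(300°) gauche 1.8 → 13.7 kJ/mol.
B (staggered): COOH(0°)/CH2Cl(300°) gauche 5.1; CHO(120°)/CN(180°) gauche 2.6; Cl(240°)/CH2Cl(300°) gauche 3.2; Cl(240°)/CN(180°) gauche 1.8 → 12.7 kJ/mol.
C (eclipsed): COOH(0°)/CH2Cl(0°) eclipsed 12.2; CHO(120°)/H(120°) eclipsed 6.1; Cl(240°)/CN(240°) eclipsed 6.9 → 25.2 kJ/mol.
C has the highest total (25.2 kJ/mol).

C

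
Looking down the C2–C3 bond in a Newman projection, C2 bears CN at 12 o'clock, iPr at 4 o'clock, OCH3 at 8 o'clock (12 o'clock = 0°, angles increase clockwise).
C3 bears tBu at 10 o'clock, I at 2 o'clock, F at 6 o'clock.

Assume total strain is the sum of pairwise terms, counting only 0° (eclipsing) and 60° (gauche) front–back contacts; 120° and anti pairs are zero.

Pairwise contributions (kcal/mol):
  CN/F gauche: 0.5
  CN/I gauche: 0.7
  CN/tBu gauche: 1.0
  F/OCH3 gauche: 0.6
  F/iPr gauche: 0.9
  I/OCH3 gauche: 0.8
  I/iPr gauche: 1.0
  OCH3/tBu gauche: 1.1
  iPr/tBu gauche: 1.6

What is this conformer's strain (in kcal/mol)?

This conformer is staggered. CN at 0° is gauche with tBu at 300° (1.0); CN at 0° is gauche with I at 60° (0.7); iPr at 120° is gauche with I at 60° (1.0); iPr at 120° is gauche with F at 180° (0.9); OCH3 at 240° is gauche with tBu at 300° (1.1); OCH3 at 240° is gauche with F at 180° (0.6). Total 5.3 kcal/mol.

5.3 kcal/mol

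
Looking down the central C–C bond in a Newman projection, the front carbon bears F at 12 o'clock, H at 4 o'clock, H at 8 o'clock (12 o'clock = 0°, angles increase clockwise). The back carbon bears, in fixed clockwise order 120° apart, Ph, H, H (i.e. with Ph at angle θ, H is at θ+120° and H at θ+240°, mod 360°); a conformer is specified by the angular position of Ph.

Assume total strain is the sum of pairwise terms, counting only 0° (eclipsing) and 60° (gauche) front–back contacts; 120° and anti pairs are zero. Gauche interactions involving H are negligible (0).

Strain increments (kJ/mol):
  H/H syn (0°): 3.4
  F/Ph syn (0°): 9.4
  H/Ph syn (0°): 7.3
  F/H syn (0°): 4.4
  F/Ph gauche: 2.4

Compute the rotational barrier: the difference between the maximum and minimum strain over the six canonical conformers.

Ph at 0° (eclipsed): F–Ph eclipsed, H–H eclipsed, H–H eclipsed; 9.4 + 3.4 + 3.4 = 16.2 kJ/mol.
Ph at 60° (staggered): F–Ph gauche; 2.4 = 2.4 kJ/mol.
Ph at 120° (eclipsed): F–H eclipsed, H–Ph eclipsed, H–H eclipsed; 4.4 + 7.3 + 3.4 = 15.1 kJ/mol.
Ph at 180° (staggered): no non-H gauche contacts → 0.0 kJ/mol.
Ph at 240° (eclipsed): F–H eclipsed, H–H eclipsed, H–Ph eclipsed; 4.4 + 3.4 + 7.3 = 15.1 kJ/mol.
Ph at 300° (staggered): F–Ph gauche; 2.4 = 2.4 kJ/mol.
Max at 0° (16.2 kJ/mol), min at 180° (0.0 kJ/mol); barrier = 16.2 kJ/mol.

16.2 kJ/mol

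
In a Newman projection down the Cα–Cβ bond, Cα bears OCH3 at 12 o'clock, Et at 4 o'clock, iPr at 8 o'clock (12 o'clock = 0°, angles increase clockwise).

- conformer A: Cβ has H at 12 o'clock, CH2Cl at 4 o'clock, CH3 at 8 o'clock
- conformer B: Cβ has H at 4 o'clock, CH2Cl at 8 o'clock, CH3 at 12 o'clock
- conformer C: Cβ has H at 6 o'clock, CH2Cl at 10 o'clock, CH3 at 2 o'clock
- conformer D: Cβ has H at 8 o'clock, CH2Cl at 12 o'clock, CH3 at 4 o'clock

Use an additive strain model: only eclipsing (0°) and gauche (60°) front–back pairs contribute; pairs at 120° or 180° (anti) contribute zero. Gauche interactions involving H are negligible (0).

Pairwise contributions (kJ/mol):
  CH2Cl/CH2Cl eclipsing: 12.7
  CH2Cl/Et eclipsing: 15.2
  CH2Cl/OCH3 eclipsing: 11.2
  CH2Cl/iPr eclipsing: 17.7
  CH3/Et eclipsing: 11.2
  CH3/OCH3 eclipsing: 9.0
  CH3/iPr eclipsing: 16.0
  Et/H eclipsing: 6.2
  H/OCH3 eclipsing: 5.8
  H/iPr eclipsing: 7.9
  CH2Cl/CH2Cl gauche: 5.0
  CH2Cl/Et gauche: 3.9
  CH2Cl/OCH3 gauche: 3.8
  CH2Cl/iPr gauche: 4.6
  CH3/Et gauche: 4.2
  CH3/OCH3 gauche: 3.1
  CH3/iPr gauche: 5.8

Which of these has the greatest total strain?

A (eclipsed): OCH3(0°)/H(0°) eclipsed 5.8; Et(120°)/CH2Cl(120°) eclipsed 15.2; iPr(240°)/CH3(240°) eclipsed 16.0 → 37.0 kJ/mol.
B (eclipsed): OCH3(0°)/CH3(0°) eclipsed 9.0; Et(120°)/H(120°) eclipsed 6.2; iPr(240°)/CH2Cl(240°) eclipsed 17.7 → 32.9 kJ/mol.
C (staggered): OCH3(0°)/CH2Cl(300°) gauche 3.8; OCH3(0°)/CH3(60°) gauche 3.1; Et(120°)/CH3(60°) gauche 4.2; iPr(240°)/CH2Cl(300°) gauche 4.6 → 15.7 kJ/mol.
D (eclipsed): OCH3(0°)/CH2Cl(0°) eclipsed 11.2; Et(120°)/CH3(120°) eclipsed 11.2; iPr(240°)/H(240°) eclipsed 7.9 → 30.3 kJ/mol.
A has the highest total (37.0 kJ/mol).

A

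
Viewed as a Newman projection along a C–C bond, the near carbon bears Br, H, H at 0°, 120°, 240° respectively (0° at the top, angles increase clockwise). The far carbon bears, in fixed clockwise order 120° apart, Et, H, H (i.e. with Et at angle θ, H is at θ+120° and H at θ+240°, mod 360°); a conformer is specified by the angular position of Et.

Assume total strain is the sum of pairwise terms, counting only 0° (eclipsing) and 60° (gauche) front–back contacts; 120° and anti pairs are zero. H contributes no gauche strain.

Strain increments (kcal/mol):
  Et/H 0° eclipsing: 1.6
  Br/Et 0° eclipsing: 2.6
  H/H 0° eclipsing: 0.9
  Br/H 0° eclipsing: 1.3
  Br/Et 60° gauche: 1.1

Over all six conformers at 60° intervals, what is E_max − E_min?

Et at 0° (eclipsed): Br(0°)/Et(0°) eclipsed 2.6; H(120°)/H(120°) eclipsed 0.9; H(240°)/H(240°) eclipsed 0.9 → 4.4 kcal/mol.
Et at 60° (staggered): Br(0°)/Et(60°) gauche 1.1 → 1.1 kcal/mol.
Et at 120° (eclipsed): Br(0°)/H(0°) eclipsed 1.3; H(120°)/Et(120°) eclipsed 1.6; H(240°)/H(240°) eclipsed 0.9 → 3.8 kcal/mol.
Et at 180° (staggered): no non-H gauche contacts → 0.0 kcal/mol.
Et at 240° (eclipsed): Br(0°)/H(0°) eclipsed 1.3; H(120°)/H(120°) eclipsed 0.9; H(240°)/Et(240°) eclipsed 1.6 → 3.8 kcal/mol.
Et at 300° (staggered): Br(0°)/Et(300°) gauche 1.1 → 1.1 kcal/mol.
Max at 0° (4.4 kcal/mol), min at 180° (0.0 kcal/mol); barrier = 4.4 kcal/mol.

4.4 kcal/mol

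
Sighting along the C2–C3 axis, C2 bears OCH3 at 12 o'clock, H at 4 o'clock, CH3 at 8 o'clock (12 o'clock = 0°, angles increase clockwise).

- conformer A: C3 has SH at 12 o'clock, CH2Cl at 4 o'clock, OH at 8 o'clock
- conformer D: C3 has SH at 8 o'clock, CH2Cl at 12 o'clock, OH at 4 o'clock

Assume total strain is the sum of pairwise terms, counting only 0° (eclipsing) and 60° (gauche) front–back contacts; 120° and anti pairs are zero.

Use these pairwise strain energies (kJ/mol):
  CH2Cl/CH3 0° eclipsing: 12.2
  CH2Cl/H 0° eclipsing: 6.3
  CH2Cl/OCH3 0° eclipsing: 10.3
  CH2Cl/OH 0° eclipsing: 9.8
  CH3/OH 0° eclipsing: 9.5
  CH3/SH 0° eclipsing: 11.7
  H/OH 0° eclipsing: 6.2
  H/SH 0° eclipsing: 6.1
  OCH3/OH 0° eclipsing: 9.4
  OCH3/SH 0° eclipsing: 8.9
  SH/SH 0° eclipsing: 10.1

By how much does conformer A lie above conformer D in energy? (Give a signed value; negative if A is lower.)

-3.5 kJ/mol

A (eclipsed): OCH3(0°)/SH(0°) eclipsed 8.9; H(120°)/CH2Cl(120°) eclipsed 6.3; CH3(240°)/OH(240°) eclipsed 9.5 → 24.7 kJ/mol.
D (eclipsed): OCH3(0°)/CH2Cl(0°) eclipsed 10.3; H(120°)/OH(120°) eclipsed 6.2; CH3(240°)/SH(240°) eclipsed 11.7 → 28.2 kJ/mol.
E(A) − E(D) = 24.7 − 28.2 = -3.5 kJ/mol.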